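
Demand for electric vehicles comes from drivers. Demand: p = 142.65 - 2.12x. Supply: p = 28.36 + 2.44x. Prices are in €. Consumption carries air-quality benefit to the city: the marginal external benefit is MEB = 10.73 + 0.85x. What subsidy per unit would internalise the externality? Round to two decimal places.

Social marginal benefit = demand + MEB = 153.38 - 1.27x.
Set SMB = MC: 153.38 - 1.27x = 28.36 + 2.44x → x* = 33.6981.
The Pigouvian subsidy equals MEB at x*: 10.73 + 0.85×33.6981 = 39.3734.

subsidy = €39.37 per unit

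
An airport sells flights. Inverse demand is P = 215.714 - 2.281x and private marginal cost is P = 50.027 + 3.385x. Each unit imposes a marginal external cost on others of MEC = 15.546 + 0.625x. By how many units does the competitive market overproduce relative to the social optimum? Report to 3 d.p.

5.376 units

Market equilibrium (private): 50.027 + 3.385x = 215.714 - 2.281x → x_m = 29.2423.
Social marginal cost = private MC + MEC = 65.573 + 4.010x.
Set SMC = demand: 65.573 + 4.010x = 215.714 - 2.281x → x* = 23.8660.
Gap = |29.2423 − 23.8660| = 5.3763.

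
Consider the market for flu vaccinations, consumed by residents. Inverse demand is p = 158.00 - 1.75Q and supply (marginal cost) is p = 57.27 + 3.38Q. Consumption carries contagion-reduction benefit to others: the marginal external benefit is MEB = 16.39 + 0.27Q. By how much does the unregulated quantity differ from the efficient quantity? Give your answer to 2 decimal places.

4.46 units

Market equilibrium (private): 57.27 + 3.38Q = 158.00 - 1.75Q → Q_m = 19.6355.
Social marginal benefit = demand + MEB = 174.39 - 1.48Q.
Set SMB = MC: 174.39 - 1.48Q = 57.27 + 3.38Q → Q* = 24.0988.
Gap = |19.6355 − 24.0988| = 4.4633.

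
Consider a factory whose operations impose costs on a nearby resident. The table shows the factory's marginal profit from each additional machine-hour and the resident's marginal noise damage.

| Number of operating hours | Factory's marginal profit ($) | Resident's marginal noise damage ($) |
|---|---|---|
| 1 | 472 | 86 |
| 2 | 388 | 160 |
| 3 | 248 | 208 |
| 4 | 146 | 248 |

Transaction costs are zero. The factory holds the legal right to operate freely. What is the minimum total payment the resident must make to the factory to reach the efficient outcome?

$146

Left alone the factory would choose level 4 (marginal profit stays positive).
Efficient level: k* = 3 (marginal profit ≥ marginal noise damage through 3).
The resident must at least cover the factory's forgone profit from cutting 4→3: 146 = 146.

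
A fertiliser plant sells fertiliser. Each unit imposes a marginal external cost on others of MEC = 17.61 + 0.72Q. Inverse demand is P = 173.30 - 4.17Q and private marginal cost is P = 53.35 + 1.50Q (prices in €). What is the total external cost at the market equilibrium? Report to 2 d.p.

Market equilibrium (private): 53.35 + 1.50Q = 173.30 - 4.17Q → Q_m = 21.1552.
Total external cost = ∫₀^{Q_m} (17.61 + 0.72Q) dQ = 17.61×21.1552 + ½×0.72×21.1552² = 533.6584.

€533.66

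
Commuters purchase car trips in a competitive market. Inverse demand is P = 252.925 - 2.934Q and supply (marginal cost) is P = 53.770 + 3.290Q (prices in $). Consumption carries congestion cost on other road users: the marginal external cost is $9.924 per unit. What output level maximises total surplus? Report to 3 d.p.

Social marginal benefit = demand − MEC = 243.001 - 2.934Q.
Set SMB = MC: 243.001 - 2.934Q = 53.770 + 3.290Q → Q* = 30.4034.

Q* = 30.403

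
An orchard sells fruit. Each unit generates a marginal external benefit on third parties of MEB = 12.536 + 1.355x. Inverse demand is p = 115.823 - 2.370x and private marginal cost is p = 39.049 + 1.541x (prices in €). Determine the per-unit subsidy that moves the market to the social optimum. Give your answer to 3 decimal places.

Social marginal cost = private MC − MEB = 26.513 + 0.186x.
Set SMC = demand: 26.513 + 0.186x = 115.823 - 2.370x → x* = 34.9413.
The Pigouvian subsidy equals MEB at x*: 12.536 + 1.355×34.9413 = 59.8815.

subsidy = €59.881 per unit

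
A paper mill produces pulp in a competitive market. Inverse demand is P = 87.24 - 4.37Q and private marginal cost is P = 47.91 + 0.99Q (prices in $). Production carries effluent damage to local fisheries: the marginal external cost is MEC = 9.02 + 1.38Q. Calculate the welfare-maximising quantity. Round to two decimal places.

Q* = 4.50

Social marginal cost = private MC + MEC = 56.93 + 2.37Q.
Set SMC = demand: 56.93 + 2.37Q = 87.24 - 4.37Q → Q* = 4.4970.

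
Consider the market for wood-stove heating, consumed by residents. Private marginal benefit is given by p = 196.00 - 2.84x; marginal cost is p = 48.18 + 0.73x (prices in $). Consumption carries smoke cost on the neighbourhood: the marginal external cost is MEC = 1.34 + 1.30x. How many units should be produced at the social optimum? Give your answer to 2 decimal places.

x* = 30.08

Social marginal benefit = demand − MEC = 194.66 - 4.14x.
Set SMB = MC: 194.66 - 4.14x = 48.18 + 0.73x → x* = 30.0780.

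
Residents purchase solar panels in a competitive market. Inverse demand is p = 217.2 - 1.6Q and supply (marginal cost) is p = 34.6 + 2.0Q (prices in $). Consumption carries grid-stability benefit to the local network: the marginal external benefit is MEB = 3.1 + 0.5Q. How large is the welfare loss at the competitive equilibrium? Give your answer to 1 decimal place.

DWL = $130.7

Market equilibrium (private): 34.6 + 2.0Q = 217.2 - 1.6Q → Q_m = 50.7222.
Social marginal benefit = demand + MEB = 220.3 - 1.1Q.
Set SMB = MC: 220.3 - 1.1Q = 34.6 + 2.0Q → Q* = 59.9032.
Height of the DWL triangle at Q_m is SMB(Q_m) − MC(Q_m) = MEB(Q_m) = 28.4611.
DWL = ½ × 9.1810 × 28.4611 = 130.6507.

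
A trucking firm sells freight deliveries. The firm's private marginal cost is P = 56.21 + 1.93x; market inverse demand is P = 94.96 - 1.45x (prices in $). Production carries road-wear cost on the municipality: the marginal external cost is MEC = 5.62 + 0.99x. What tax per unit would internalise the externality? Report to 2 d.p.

tax = $13.13 per unit

Social marginal cost = private MC + MEC = 61.83 + 2.92x.
Set SMC = demand: 61.83 + 2.92x = 94.96 - 1.45x → x* = 7.5812.
The Pigouvian tax equals MEC at x*: 5.62 + 0.99×7.5812 = 13.1254.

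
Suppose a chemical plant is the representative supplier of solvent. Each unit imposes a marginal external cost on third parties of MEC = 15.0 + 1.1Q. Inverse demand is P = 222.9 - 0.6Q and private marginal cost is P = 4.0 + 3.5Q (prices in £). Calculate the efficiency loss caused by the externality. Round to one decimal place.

DWL = £522.7

Market equilibrium (private): 4.0 + 3.5Q = 222.9 - 0.6Q → Q_m = 53.3902.
Social marginal cost = private MC + MEC = 19.0 + 4.6Q.
Set SMC = demand: 19.0 + 4.6Q = 222.9 - 0.6Q → Q* = 39.2115.
Height of the DWL triangle at Q_m is SMC(Q_m) − demand(Q_m) = MEC(Q_m) = 73.7293.
DWL = ½ × 14.1787 × 73.7293 = 522.6928.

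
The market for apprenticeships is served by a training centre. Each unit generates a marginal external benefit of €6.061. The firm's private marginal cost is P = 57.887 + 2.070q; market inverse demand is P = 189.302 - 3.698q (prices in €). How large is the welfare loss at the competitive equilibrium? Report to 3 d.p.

Market equilibrium (private): 57.887 + 2.070q = 189.302 - 3.698q → q_m = 22.7835.
Social marginal cost = private MC − MEB = 51.826 + 2.070q.
Set SMC = demand: 51.826 + 2.070q = 189.302 - 3.698q → q* = 23.8343.
Between q* and q_m the wedge demand − SMC runs linearly from 0 to MEB(q_m), so the loss is a triangle.
DWL = ½ × 1.0508 × 6.0610 = 3.1844.

DWL = €3.184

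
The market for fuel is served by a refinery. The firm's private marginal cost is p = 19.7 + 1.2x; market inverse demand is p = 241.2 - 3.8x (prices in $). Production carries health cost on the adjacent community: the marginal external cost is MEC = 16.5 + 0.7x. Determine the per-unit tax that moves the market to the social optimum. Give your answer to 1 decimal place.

Social marginal cost = private MC + MEC = 36.2 + 1.9x.
Set SMC = demand: 36.2 + 1.9x = 241.2 - 3.8x → x* = 35.9649.
The Pigouvian tax equals MEC at x*: 16.5 + 0.7×35.9649 = 41.6754.

tax = $41.7 per unit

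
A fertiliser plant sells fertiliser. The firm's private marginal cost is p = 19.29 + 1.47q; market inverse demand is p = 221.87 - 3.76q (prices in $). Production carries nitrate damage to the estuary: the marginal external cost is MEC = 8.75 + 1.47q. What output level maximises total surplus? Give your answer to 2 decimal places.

Social marginal cost = private MC + MEC = 28.04 + 2.94q.
Set SMC = demand: 28.04 + 2.94q = 221.87 - 3.76q → q* = 28.9299.

q* = 28.93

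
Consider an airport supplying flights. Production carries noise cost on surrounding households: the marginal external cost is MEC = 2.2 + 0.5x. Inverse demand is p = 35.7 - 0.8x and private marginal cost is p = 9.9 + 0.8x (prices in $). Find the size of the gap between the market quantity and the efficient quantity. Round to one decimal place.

4.9 units

Market equilibrium (private): 9.9 + 0.8x = 35.7 - 0.8x → x_m = 16.1250.
Social marginal cost = private MC + MEC = 12.1 + 1.3x.
Set SMC = demand: 12.1 + 1.3x = 35.7 - 0.8x → x* = 11.2381.
Gap = |16.1250 − 11.2381| = 4.8869.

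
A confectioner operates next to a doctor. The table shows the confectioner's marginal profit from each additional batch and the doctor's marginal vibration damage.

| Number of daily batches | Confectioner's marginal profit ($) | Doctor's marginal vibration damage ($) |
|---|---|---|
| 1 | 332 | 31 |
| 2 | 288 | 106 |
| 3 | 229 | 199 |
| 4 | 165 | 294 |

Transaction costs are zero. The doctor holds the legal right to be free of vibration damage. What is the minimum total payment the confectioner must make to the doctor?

Efficient level: marginal profit ≥ marginal vibration damage through level 3, so k* = 3.
With the doctor holding the right, the confectioner must at least compensate total damage at k*: 31 + 106 + 199 = 336.

$336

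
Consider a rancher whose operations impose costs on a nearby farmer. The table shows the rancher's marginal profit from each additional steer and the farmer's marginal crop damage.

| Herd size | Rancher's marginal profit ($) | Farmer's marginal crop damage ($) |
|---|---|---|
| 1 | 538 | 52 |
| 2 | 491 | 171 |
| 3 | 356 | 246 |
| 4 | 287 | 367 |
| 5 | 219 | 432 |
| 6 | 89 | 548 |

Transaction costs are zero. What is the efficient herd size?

Bargaining reaches the level where marginal profit last exceeds marginal crop damage.
That holds through level 3 (356 ≥ 246) but not at 4 (287 < 367).

3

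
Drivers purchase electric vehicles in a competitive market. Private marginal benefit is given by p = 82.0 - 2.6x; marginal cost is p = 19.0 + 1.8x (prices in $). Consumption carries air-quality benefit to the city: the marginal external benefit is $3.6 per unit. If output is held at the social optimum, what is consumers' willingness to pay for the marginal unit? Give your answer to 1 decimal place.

P = $42.6

Social marginal benefit = demand + MEB = 85.6 - 2.6x.
Set SMB = MC: 85.6 - 2.6x = 19.0 + 1.8x → x* = 15.1364.
Consumer price on the demand curve at x*: 82.0 − 2.6×15.1364 = 42.6454.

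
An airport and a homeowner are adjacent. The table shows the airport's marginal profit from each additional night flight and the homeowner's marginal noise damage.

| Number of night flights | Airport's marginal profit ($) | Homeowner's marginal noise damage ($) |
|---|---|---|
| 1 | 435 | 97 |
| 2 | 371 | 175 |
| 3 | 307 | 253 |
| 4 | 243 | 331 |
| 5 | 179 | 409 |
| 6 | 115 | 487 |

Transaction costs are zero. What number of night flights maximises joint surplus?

3

Bargaining reaches the level where marginal profit last exceeds marginal noise damage.
That holds through level 3 (307 ≥ 253) but not at 4 (243 < 331).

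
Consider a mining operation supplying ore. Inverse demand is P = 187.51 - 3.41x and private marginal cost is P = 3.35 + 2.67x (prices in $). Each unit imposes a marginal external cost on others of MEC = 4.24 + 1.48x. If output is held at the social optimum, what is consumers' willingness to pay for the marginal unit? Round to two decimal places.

P = $106.36

Social marginal cost = private MC + MEC = 7.59 + 4.15x.
Set SMC = demand: 7.59 + 4.15x = 187.51 - 3.41x → x* = 23.7989.
Consumer price on the demand curve at x*: 187.51 − 3.41×23.7989 = 106.3558.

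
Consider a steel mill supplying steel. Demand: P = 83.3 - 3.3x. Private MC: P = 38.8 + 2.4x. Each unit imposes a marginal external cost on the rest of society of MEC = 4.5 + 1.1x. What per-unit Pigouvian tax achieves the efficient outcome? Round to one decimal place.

Social marginal cost = private MC + MEC = 43.3 + 3.5x.
Set SMC = demand: 43.3 + 3.5x = 83.3 - 3.3x → x* = 5.8824.
The Pigouvian tax equals MEC at x*: 4.5 + 1.1×5.8824 = 10.9706.

tax = 11.0 per unit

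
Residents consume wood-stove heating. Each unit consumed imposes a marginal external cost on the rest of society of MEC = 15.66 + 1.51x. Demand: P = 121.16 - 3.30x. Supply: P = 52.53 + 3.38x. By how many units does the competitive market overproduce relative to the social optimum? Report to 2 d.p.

Market equilibrium (private): 52.53 + 3.38x = 121.16 - 3.30x → x_m = 10.2740.
Social marginal benefit = demand − MEC = 105.50 - 4.81x.
Set SMB = MC: 105.50 - 4.81x = 52.53 + 3.38x → x* = 6.4676.
Gap = |10.2740 − 6.4676| = 3.8064.

3.81 units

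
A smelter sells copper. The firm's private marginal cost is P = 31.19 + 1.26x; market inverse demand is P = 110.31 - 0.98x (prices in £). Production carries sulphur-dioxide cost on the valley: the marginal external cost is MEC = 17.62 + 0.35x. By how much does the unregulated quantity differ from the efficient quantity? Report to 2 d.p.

Market equilibrium (private): 31.19 + 1.26x = 110.31 - 0.98x → x_m = 35.3214.
Social marginal cost = private MC + MEC = 48.81 + 1.61x.
Set SMC = demand: 48.81 + 1.61x = 110.31 - 0.98x → x* = 23.7452.
Gap = |35.3214 − 23.7452| = 11.5762.

11.58 units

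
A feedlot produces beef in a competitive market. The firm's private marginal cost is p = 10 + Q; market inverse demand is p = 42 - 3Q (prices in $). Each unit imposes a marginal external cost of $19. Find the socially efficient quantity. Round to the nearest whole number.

Social marginal cost = private MC + MEC = 29 + Q.
Set SMC = demand: 29 + Q = 42 - 3Q → Q* = 3.2500.

Q* = 3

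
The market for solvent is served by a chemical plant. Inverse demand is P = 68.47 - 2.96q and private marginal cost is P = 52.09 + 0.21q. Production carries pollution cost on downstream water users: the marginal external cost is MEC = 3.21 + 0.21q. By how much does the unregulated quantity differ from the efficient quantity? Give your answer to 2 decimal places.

Market equilibrium (private): 52.09 + 0.21q = 68.47 - 2.96q → q_m = 5.1672.
Social marginal cost = private MC + MEC = 55.30 + 0.42q.
Set SMC = demand: 55.30 + 0.42q = 68.47 - 2.96q → q* = 3.8964.
Gap = |5.1672 − 3.8964| = 1.2708.

1.27 units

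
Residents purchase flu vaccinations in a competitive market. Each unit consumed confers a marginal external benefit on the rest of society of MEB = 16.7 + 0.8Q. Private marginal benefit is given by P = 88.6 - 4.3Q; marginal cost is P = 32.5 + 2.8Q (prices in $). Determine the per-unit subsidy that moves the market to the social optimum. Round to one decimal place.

subsidy = $25.9 per unit

Social marginal benefit = demand + MEB = 105.3 - 3.5Q.
Set SMB = MC: 105.3 - 3.5Q = 32.5 + 2.8Q → Q* = 11.5556.
The Pigouvian subsidy equals MEB at Q*: 16.7 + 0.8×11.5556 = 25.9445.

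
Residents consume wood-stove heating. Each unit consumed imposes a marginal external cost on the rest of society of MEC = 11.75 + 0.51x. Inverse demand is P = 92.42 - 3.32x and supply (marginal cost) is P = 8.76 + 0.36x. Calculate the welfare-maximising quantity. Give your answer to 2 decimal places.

Social marginal benefit = demand − MEC = 80.67 - 3.83x.
Set SMB = MC: 80.67 - 3.83x = 8.76 + 0.36x → x* = 17.1623.

x* = 17.16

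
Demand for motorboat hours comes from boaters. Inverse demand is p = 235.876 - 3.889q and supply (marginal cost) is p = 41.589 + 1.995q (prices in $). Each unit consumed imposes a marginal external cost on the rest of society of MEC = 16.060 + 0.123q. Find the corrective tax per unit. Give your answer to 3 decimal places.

tax = $19.709 per unit

Social marginal benefit = demand − MEC = 219.816 - 4.012q.
Set SMB = MC: 219.816 - 4.012q = 41.589 + 1.995q → q* = 29.6699.
The Pigouvian tax equals MEC at q*: 16.060 + 0.123×29.6699 = 19.7094.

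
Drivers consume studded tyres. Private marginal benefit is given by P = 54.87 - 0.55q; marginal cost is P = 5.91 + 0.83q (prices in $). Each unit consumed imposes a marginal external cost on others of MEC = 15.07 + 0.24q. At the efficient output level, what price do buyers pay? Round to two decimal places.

P = $43.36

Social marginal benefit = demand − MEC = 39.80 - 0.79q.
Set SMB = MC: 39.80 - 0.79q = 5.91 + 0.83q → q* = 20.9198.
Consumer price on the demand curve at q*: 54.87 − 0.55×20.9198 = 43.3641.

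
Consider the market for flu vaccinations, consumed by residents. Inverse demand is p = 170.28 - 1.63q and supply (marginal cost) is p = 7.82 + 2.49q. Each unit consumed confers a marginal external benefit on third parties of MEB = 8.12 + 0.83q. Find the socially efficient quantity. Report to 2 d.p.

Social marginal benefit = demand + MEB = 178.40 - 0.80q.
Set SMB = MC: 178.40 - 0.80q = 7.82 + 2.49q → q* = 51.8480.

q* = 51.85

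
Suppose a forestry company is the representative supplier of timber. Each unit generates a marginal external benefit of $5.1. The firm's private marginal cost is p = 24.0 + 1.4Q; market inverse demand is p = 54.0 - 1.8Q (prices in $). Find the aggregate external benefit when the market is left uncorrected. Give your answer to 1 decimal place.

$47.8

Market equilibrium (private): 24.0 + 1.4Q = 54.0 - 1.8Q → Q_m = 9.3750.
Total external benefit = MEB × Q_m = 5.1 × 9.3750 = 47.8125.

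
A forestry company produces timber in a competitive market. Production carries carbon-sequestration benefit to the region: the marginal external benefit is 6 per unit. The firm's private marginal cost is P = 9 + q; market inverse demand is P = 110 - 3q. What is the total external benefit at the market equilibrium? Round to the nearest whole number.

Market equilibrium (private): 9 + q = 110 - 3q → q_m = 25.2500.
Total external benefit = MEB × q_m = 6 × 25.2500 = 151.5000.

152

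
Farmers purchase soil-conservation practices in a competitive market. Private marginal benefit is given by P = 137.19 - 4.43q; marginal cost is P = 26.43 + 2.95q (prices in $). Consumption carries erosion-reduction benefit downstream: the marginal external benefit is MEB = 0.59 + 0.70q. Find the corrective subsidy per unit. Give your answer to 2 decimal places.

Social marginal benefit = demand + MEB = 137.78 - 3.73q.
Set SMB = MC: 137.78 - 3.73q = 26.43 + 2.95q → q* = 16.6692.
The Pigouvian subsidy equals MEB at q*: 0.59 + 0.70×16.6692 = 12.2584.

subsidy = $12.26 per unit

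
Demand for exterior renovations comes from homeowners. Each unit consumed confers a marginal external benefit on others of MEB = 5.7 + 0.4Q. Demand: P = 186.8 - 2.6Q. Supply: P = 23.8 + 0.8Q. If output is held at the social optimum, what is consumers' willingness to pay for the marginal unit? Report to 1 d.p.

Social marginal benefit = demand + MEB = 192.5 - 2.2Q.
Set SMB = MC: 192.5 - 2.2Q = 23.8 + 0.8Q → Q* = 56.2333.
Consumer price on the demand curve at Q*: 186.8 − 2.6×56.2333 = 40.5934.

P = 40.6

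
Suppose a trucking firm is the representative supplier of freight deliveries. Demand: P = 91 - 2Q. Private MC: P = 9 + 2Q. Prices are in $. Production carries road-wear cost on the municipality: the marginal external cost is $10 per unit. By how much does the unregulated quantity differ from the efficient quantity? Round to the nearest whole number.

3 units

Market equilibrium (private): 9 + 2Q = 91 - 2Q → Q_m = 20.5000.
Social marginal cost = private MC + MEC = 19 + 2Q.
Set SMC = demand: 19 + 2Q = 91 - 2Q → Q* = 18.0000.
Gap = |20.5000 − 18.0000| = 2.5000.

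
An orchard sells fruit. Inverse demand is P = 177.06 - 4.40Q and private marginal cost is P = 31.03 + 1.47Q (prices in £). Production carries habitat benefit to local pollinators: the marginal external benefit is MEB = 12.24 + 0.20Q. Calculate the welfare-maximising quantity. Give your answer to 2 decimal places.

Social marginal cost = private MC − MEB = 18.79 + 1.27Q.
Set SMC = demand: 18.79 + 1.27Q = 177.06 - 4.40Q → Q* = 27.9136.

Q* = 27.91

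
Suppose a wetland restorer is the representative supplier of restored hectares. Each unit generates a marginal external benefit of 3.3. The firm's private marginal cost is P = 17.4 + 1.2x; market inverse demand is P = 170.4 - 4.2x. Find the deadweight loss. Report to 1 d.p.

DWL = 1.0

Market equilibrium (private): 17.4 + 1.2x = 170.4 - 4.2x → x_m = 28.3333.
Social marginal cost = private MC − MEB = 14.1 + 1.2x.
Set SMC = demand: 14.1 + 1.2x = 170.4 - 4.2x → x* = 28.9444.
Height of the DWL triangle at x_m is demand(x_m) − SMC(x_m) = MEB(x_m) = 3.3000.
DWL = ½ × 0.6111 × 3.3000 = 1.0083.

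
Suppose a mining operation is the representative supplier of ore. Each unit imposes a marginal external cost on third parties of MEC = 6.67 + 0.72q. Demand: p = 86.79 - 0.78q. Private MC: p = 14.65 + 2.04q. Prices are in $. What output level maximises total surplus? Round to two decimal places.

q* = 18.49

Social marginal cost = private MC + MEC = 21.32 + 2.76q.
Set SMC = demand: 21.32 + 2.76q = 86.79 - 0.78q → q* = 18.4944.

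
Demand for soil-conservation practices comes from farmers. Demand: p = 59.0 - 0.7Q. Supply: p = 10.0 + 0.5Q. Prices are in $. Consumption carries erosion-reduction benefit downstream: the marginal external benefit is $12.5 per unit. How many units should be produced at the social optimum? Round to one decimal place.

Social marginal benefit = demand + MEB = 71.5 - 0.7Q.
Set SMB = MC: 71.5 - 0.7Q = 10.0 + 0.5Q → Q* = 51.2500.

Q* = 51.3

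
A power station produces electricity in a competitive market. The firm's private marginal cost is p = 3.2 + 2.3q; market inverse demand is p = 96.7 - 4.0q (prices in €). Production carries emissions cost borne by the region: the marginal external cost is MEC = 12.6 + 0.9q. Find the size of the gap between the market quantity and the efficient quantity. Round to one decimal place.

Market equilibrium (private): 3.2 + 2.3q = 96.7 - 4.0q → q_m = 14.8413.
Social marginal cost = private MC + MEC = 15.8 + 3.2q.
Set SMC = demand: 15.8 + 3.2q = 96.7 - 4.0q → q* = 11.2361.
Gap = |14.8413 − 11.2361| = 3.6052.

3.6 units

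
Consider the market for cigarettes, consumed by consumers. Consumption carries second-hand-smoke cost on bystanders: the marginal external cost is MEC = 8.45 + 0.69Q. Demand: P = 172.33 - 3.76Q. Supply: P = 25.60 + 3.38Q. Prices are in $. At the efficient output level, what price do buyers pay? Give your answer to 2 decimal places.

Social marginal benefit = demand − MEC = 163.88 - 4.45Q.
Set SMB = MC: 163.88 - 4.45Q = 25.60 + 3.38Q → Q* = 17.6603.
Consumer price on the demand curve at Q*: 172.33 − 3.76×17.6603 = 105.9273.

P = $105.93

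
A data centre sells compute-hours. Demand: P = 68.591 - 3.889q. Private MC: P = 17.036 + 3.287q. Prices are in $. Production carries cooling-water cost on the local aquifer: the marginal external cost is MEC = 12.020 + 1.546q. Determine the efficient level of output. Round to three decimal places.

Social marginal cost = private MC + MEC = 29.056 + 4.833q.
Set SMC = demand: 29.056 + 4.833q = 68.591 - 3.889q → q* = 4.5328.

q* = 4.533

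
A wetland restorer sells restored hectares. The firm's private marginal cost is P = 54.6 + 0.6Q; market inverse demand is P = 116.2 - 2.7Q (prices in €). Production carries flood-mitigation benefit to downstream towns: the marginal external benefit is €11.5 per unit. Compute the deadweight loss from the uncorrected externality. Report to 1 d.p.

Market equilibrium (private): 54.6 + 0.6Q = 116.2 - 2.7Q → Q_m = 18.6667.
Social marginal cost = private MC − MEB = 43.1 + 0.6Q.
Set SMC = demand: 43.1 + 0.6Q = 116.2 - 2.7Q → Q* = 22.1515.
The welfare-loss triangle has base |Q_m − Q*| and height MEB(Q_m) (the vertical gap between SMC and demand is zero at Q* and MEB at Q_m).
DWL = ½ × 3.4848 × 11.5000 = 20.0376.

DWL = €20.0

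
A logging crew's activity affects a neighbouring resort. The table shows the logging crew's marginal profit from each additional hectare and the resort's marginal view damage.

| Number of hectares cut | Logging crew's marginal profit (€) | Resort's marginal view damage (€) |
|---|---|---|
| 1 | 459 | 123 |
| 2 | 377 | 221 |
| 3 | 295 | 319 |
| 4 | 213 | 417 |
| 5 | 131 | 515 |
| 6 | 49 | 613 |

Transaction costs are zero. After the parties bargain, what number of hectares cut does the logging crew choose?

2

Bargaining reaches the level where marginal profit last exceeds marginal view damage.
That holds through level 2 (377 ≥ 221) but not at 3 (295 < 319).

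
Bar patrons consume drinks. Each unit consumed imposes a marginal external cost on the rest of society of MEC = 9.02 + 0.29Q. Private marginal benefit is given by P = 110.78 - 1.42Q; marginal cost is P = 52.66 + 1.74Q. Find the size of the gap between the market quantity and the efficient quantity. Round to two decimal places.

4.16 units

Market equilibrium (private): 52.66 + 1.74Q = 110.78 - 1.42Q → Q_m = 18.3924.
Social marginal benefit = demand − MEC = 101.76 - 1.71Q.
Set SMB = MC: 101.76 - 1.71Q = 52.66 + 1.74Q → Q* = 14.2319.
Gap = |18.3924 − 14.2319| = 4.1605.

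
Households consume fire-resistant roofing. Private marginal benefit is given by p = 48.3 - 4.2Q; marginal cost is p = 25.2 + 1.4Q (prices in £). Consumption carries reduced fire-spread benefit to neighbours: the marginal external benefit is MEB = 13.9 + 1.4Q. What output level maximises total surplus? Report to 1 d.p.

Social marginal benefit = demand + MEB = 62.2 - 2.8Q.
Set SMB = MC: 62.2 - 2.8Q = 25.2 + 1.4Q → Q* = 8.8095.

Q* = 8.8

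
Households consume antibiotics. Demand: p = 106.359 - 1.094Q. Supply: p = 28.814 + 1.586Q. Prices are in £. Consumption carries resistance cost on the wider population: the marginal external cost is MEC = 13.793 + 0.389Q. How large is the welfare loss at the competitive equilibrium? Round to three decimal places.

DWL = £102.221

Market equilibrium (private): 28.814 + 1.586Q = 106.359 - 1.094Q → Q_m = 28.9347.
Social marginal benefit = demand − MEC = 92.566 - 1.483Q.
Set SMB = MC: 92.566 - 1.483Q = 28.814 + 1.586Q → Q* = 20.7729.
Height of the DWL triangle at Q_m is MC(Q_m) − SMB(Q_m) = MEC(Q_m) = 25.0486.
DWL = ½ × 8.1618 × 25.0486 = 102.2208.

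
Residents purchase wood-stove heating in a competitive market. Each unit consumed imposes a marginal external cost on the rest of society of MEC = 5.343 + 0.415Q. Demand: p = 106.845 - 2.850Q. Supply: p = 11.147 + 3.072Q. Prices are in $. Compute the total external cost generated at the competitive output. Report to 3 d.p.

$140.527

Market equilibrium (private): 11.147 + 3.072Q = 106.845 - 2.850Q → Q_m = 16.1597.
Total external cost = ∫₀^{Q_m} (5.343 + 0.415Q) dQ = 5.343×16.1597 + ½×0.415×16.1597² = 140.5270.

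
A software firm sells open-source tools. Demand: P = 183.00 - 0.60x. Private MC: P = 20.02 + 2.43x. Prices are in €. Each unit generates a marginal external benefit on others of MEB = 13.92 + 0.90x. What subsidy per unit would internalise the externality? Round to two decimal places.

Social marginal cost = private MC − MEB = 6.10 + 1.53x.
Set SMC = demand: 6.10 + 1.53x = 183.00 - 0.60x → x* = 83.0516.
The Pigouvian subsidy equals MEB at x*: 13.92 + 0.90×83.0516 = 88.6664.

subsidy = €88.67 per unit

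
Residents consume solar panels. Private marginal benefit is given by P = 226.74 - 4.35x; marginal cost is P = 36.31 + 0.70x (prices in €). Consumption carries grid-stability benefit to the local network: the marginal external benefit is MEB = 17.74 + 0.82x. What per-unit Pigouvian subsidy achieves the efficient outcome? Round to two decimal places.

Social marginal benefit = demand + MEB = 244.48 - 3.53x.
Set SMB = MC: 244.48 - 3.53x = 36.31 + 0.70x → x* = 49.2128.
The Pigouvian subsidy equals MEB at x*: 17.74 + 0.82×49.2128 = 58.0945.

subsidy = €58.09 per unit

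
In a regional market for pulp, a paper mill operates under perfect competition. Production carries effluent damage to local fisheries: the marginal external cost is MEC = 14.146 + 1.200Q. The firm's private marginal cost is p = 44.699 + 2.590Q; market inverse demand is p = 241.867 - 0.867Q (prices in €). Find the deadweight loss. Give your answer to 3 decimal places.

Market equilibrium (private): 44.699 + 2.590Q = 241.867 - 0.867Q → Q_m = 57.0344.
Social marginal cost = private MC + MEC = 58.845 + 3.790Q.
Set SMC = demand: 58.845 + 3.790Q = 241.867 - 0.867Q → Q* = 39.3004.
Height of the DWL triangle at Q_m is SMC(Q_m) − demand(Q_m) = MEC(Q_m) = 82.5873.
DWL = ½ × 17.7340 × 82.5873 = 732.3016.

DWL = €732.302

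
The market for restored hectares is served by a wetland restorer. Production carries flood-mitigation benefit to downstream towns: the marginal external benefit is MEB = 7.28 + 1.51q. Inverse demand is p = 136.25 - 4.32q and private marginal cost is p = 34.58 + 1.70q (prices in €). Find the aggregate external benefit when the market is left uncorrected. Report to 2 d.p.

€338.30

Market equilibrium (private): 34.58 + 1.70q = 136.25 - 4.32q → q_m = 16.8887.
Total external benefit = ∫₀^{q_m} (7.28 + 1.51q) dq = 7.28×16.8887 + ½×1.51×16.8887² = 338.2970.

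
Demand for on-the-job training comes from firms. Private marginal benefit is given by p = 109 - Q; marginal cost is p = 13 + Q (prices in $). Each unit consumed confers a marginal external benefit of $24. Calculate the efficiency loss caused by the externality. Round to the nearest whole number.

DWL = $144

Market equilibrium (private): 13 + Q = 109 - Q → Q_m = 48.0000.
Social marginal benefit = demand + MEB = 133 - Q.
Set SMB = MC: 133 - Q = 13 + Q → Q* = 60.0000.
Height of the DWL triangle at Q_m is SMB(Q_m) − MC(Q_m) = MEB(Q_m) = 24.0000.
DWL = ½ × 12.0000 × 24.0000 = 144.0000.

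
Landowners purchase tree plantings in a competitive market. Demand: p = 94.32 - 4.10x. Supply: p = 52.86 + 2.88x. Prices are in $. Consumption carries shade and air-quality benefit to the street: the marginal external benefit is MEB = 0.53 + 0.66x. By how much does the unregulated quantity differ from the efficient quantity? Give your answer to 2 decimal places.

Market equilibrium (private): 52.86 + 2.88x = 94.32 - 4.10x → x_m = 5.9398.
Social marginal benefit = demand + MEB = 94.85 - 3.44x.
Set SMB = MC: 94.85 - 3.44x = 52.86 + 2.88x → x* = 6.6440.
Gap = |5.9398 − 6.6440| = 0.7042.

0.70 units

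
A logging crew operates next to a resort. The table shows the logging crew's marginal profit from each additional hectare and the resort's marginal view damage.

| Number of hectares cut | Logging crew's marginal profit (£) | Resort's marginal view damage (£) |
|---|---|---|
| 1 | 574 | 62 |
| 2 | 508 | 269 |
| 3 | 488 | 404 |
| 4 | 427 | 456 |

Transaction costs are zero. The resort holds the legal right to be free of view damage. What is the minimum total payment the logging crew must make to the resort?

Efficient level: marginal profit ≥ marginal view damage through level 3, so k* = 3.
With the resort holding the right, the logging crew must at least compensate total damage at k*: 62 + 269 + 404 = 735.

£735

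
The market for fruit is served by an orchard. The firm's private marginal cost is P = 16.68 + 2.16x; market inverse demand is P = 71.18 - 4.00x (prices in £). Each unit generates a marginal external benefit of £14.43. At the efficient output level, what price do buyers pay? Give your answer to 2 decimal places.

P = £26.42

Social marginal cost = private MC − MEB = 2.25 + 2.16x.
Set SMC = demand: 2.25 + 2.16x = 71.18 - 4.00x → x* = 11.1899.
Consumer price on the demand curve at x*: 71.18 − 4.00×11.1899 = 26.4204.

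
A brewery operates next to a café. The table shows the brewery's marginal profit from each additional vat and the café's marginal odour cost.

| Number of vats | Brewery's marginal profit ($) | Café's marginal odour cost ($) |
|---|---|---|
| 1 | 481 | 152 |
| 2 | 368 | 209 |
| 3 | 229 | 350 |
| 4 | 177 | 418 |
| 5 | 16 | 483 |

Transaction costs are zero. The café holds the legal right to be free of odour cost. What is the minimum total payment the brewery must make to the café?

Efficient level: marginal profit ≥ marginal odour cost through level 2, so k* = 2.
With the café holding the right, the brewery must at least compensate total damage at k*: 152 + 209 = 361.

$361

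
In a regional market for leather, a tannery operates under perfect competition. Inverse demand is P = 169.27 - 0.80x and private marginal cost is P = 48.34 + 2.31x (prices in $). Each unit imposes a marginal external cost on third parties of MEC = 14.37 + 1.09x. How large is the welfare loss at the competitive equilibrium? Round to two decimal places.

Market equilibrium (private): 48.34 + 2.31x = 169.27 - 0.80x → x_m = 38.8842.
Social marginal cost = private MC + MEC = 62.71 + 3.40x.
Set SMC = demand: 62.71 + 3.40x = 169.27 - 0.80x → x* = 25.3714.
Height of the DWL triangle at x_m is SMC(x_m) − demand(x_m) = MEC(x_m) = 56.7538.
DWL = ½ × 13.5128 × 56.7538 = 383.4514.

DWL = $383.45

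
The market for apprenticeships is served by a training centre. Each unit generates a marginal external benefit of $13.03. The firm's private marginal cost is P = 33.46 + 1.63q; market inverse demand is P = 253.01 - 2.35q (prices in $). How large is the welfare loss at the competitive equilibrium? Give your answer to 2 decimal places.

DWL = $21.33

Market equilibrium (private): 33.46 + 1.63q = 253.01 - 2.35q → q_m = 55.1633.
Social marginal cost = private MC − MEB = 20.43 + 1.63q.
Set SMC = demand: 20.43 + 1.63q = 253.01 - 2.35q → q* = 58.4372.
Height of the DWL triangle at q_m is demand(q_m) − SMC(q_m) = MEB(q_m) = 13.0300.
DWL = ½ × 3.2739 × 13.0300 = 21.3295.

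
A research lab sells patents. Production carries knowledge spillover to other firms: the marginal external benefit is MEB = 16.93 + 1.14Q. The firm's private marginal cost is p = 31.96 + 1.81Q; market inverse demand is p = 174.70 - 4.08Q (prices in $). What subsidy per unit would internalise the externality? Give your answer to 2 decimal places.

Social marginal cost = private MC − MEB = 15.03 + 0.67Q.
Set SMC = demand: 15.03 + 0.67Q = 174.70 - 4.08Q → Q* = 33.6147.
The Pigouvian subsidy equals MEB at Q*: 16.93 + 1.14×33.6147 = 55.2508.

subsidy = $55.25 per unit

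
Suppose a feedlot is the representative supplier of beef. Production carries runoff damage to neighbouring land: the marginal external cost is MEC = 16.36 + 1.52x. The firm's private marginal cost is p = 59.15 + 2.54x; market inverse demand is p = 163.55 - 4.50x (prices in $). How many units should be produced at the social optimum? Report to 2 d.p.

Social marginal cost = private MC + MEC = 75.51 + 4.06x.
Set SMC = demand: 75.51 + 4.06x = 163.55 - 4.50x → x* = 10.2850.

x* = 10.29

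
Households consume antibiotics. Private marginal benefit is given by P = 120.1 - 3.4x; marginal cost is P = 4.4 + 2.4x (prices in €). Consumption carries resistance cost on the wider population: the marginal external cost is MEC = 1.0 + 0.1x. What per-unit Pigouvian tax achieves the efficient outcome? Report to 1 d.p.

Social marginal benefit = demand − MEC = 119.1 - 3.5x.
Set SMB = MC: 119.1 - 3.5x = 4.4 + 2.4x → x* = 19.4407.
The Pigouvian tax equals MEC at x*: 1.0 + 0.1×19.4407 = 2.9441.

tax = €2.9 per unit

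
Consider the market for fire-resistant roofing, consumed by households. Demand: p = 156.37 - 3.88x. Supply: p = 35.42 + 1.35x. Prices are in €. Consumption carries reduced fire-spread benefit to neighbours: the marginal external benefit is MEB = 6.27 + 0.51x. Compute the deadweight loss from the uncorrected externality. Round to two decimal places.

DWL = €34.57

Market equilibrium (private): 35.42 + 1.35x = 156.37 - 3.88x → x_m = 23.1262.
Social marginal benefit = demand + MEB = 162.64 - 3.37x.
Set SMB = MC: 162.64 - 3.37x = 35.42 + 1.35x → x* = 26.9534.
The welfare-loss triangle has base |x_m − x*| and height MEB(x_m) (the vertical gap between SMB and MC is zero at x* and MEB at x_m).
DWL = ½ × 3.8272 × 18.0644 = 34.5680.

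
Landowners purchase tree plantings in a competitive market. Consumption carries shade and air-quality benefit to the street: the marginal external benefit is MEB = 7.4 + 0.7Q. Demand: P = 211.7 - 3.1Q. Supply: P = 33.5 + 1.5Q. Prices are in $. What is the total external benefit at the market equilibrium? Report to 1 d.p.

Market equilibrium (private): 33.5 + 1.5Q = 211.7 - 3.1Q → Q_m = 38.7391.
Total external benefit = ∫₀^{Q_m} (7.4 + 0.7Q) dQ = 7.4×38.7391 + ½×0.7×38.7391² = 811.9206.

$811.9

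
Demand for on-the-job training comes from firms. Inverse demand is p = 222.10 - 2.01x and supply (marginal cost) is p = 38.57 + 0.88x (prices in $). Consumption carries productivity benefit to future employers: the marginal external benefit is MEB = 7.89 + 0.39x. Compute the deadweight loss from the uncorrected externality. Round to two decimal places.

Market equilibrium (private): 38.57 + 0.88x = 222.10 - 2.01x → x_m = 63.5052.
Social marginal benefit = demand + MEB = 229.99 - 1.62x.
Set SMB = MC: 229.99 - 1.62x = 38.57 + 0.88x → x* = 76.5680.
Height of the DWL triangle at x_m is SMB(x_m) − MC(x_m) = MEB(x_m) = 32.6570.
DWL = ½ × 13.0628 × 32.6570 = 213.2959.

DWL = $213.30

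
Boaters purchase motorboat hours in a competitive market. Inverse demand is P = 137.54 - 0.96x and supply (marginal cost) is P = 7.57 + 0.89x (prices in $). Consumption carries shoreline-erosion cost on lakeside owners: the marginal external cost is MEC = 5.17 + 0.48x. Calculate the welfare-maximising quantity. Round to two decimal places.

Social marginal benefit = demand − MEC = 132.37 - 1.44x.
Set SMB = MC: 132.37 - 1.44x = 7.57 + 0.89x → x* = 53.5622.

x* = 53.56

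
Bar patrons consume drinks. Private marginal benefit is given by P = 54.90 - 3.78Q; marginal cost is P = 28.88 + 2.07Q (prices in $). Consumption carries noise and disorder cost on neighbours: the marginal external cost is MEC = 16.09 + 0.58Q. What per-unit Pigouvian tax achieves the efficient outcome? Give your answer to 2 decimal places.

Social marginal benefit = demand − MEC = 38.81 - 4.36Q.
Set SMB = MC: 38.81 - 4.36Q = 28.88 + 2.07Q → Q* = 1.5443.
The Pigouvian tax equals MEC at Q*: 16.09 + 0.58×1.5443 = 16.9857.

tax = $16.99 per unit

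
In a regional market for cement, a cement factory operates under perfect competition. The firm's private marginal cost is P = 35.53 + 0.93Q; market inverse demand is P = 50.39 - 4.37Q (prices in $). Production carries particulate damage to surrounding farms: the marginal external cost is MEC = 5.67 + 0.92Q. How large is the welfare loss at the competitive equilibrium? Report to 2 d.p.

Market equilibrium (private): 35.53 + 0.93Q = 50.39 - 4.37Q → Q_m = 2.8038.
Social marginal cost = private MC + MEC = 41.20 + 1.85Q.
Set SMC = demand: 41.20 + 1.85Q = 50.39 - 4.37Q → Q* = 1.4775.
The loss is the area between SMC and demand from Q* to Q_m; with linear curves that's a triangle of height MEC(Q_m).
DWL = ½ × 1.3263 × 8.2495 = 5.4707.

DWL = $5.47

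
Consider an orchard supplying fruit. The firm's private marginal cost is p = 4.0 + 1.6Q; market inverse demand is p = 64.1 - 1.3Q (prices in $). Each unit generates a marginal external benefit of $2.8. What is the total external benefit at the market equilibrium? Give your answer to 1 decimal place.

Market equilibrium (private): 4.0 + 1.6Q = 64.1 - 1.3Q → Q_m = 20.7241.
Total external benefit = MEB × Q_m = 2.8 × 20.7241 = 58.0275.

$58.0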